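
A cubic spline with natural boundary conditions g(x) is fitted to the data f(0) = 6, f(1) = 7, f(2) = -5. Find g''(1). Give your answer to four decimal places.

-19.5000

Let m_i = g''(x_i). Step sizes h_i = 1, 1; slopes of the chords Δ_i = (y_(i+1) - y_i)/h_i = 1, -12.
  1·m_0 + 4·m_1 + 1·m_2 = 6(Δ_1 - Δ_0) = -78
Natural end conditions: m_0 = m_2 = 0.
Forward elimination and back-substitution give m_0 = 0, m_1 = -39/2, m_2 = 0.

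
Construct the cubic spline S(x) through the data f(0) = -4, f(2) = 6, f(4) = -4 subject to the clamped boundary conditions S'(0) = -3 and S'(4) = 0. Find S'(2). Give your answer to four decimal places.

0.7500

With m_i denoting the second derivative at x_i, h_i = 2, 2, and Δ_i = (y_(i+1) − y_i)/h_i = 5, -5:
  2·m_0 + 8·m_1 + 2·m_2 = 6(Δ_1 - Δ_0) = -60
Clamped end conditions give two more equations: 2h_0·m_0 + h_0·m_1 = 6(Δ_0 - S'(0)) = 48 and h_1·m_1 + 2h_1·m_2 = 6(S'(4) - Δ_1) = 30.
Hence m_0 = 81/4, m_1 = -33/2, m_2 = 63/4.
On [2, 4], S'(x) = b_1 + 2c_1·(x - 2) + 3d_1·(x - 2)² with b_1 = Δ_1 - h_1(2m_1 + m_2)/6 = 3/4, c_1 = m_1/2 = -33/4, d_1 = (m_2 - m_1)/(6h_1) = 43/16. So S'(2) = 3/4.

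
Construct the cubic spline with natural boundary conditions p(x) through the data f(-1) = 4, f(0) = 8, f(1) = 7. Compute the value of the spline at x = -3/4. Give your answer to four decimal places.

Write M_i for p''(x_i). With h_i = 1, 1 and divided differences Δ_i = 4, -1, the continuity of p' gives the tridiagonal system
  1·M_0 + 4·M_1 + 1·M_2 = 6(Δ_1 - Δ_0) = -30
Natural end conditions: M_0 = M_2 = 0.
Forward elimination and back-substitution give M_0 = 0, M_1 = -15/2, M_2 = 0.
On [-1, 0], p(x) = 4 + 21/4·(x + 1) + 0·(x + 1)² - 5/4·(x + 1)³.
With (x + 1) = 1/4: p(-3/4) = 1355/256.

5.2930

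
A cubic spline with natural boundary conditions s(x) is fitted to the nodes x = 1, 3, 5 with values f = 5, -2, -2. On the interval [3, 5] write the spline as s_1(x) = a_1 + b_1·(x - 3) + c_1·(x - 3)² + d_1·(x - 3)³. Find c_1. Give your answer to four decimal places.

1.3125

With σ_i denoting the second derivative at x_i, h_i = 2, 2, and Δ_i = (y_(i+1) − y_i)/h_i = -7/2, 0:
  2·σ_0 + 8·σ_1 + 2·σ_2 = 6(Δ_1 - Δ_0) = 21
Natural end conditions: σ_0 = σ_2 = 0.
Forward elimination and back-substitution give σ_0 = 0, σ_1 = 21/8, σ_2 = 0.
On [3, 5], with s_1(x) = a_1 + b_1·(x - 3) + c_1·(x - 3)² + d_1·(x - 3)³: c_1 = σ_1/2 = 21/16, d_1 = (σ_2 - σ_1)/(6h_1) = -7/32, b_1 = Δ_1 - h_1(2σ_1 + σ_2)/6 = -7/4.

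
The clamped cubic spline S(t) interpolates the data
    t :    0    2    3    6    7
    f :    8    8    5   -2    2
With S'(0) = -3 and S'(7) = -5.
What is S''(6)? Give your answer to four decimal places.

9.6727

Let σ_i = S''(x_i). Step sizes h_i = 2, 1, 3, 1; slopes of the chords Δ_i = (y_(i+1) - y_i)/h_i = 0, -3, -7/3, 4.
  2·σ_0 + 6·σ_1 + 1·σ_2 = 6(Δ_1 - Δ_0) = -18
  1·σ_1 + 8·σ_2 + 3·σ_3 = 6(Δ_2 - Δ_1) = 4
  3·σ_2 + 8·σ_3 + 1·σ_4 = 6(Δ_3 - Δ_2) = 38
Clamped end conditions give two more equations: 2h_0·σ_0 + h_0·σ_1 = 6(Δ_0 - S'(0)) = 18 and h_3·σ_3 + 2h_3·σ_4 = 6(S'(7) - Δ_3) = -54.
Forward elimination and back-substitution give σ_0 = 2293/330, σ_1 = -808/165, σ_2 = -83/33, σ_3 = 532/55, σ_4 = -1751/55.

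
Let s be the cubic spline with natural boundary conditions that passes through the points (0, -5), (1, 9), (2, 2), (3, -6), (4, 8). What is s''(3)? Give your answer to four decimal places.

Write M_i for s''(x_i). With h_i = 1, 1, 1, 1 and divided differences Δ_i = 14, -7, -8, 14, the continuity of s' gives the tridiagonal system
  1·M_0 + 4·M_1 + 1·M_2 = 6(Δ_1 - Δ_0) = -126
  1·M_1 + 4·M_2 + 1·M_3 = 6(Δ_2 - Δ_1) = -6
  1·M_2 + 4·M_3 + 1·M_4 = 6(Δ_3 - Δ_2) = 132
Natural end conditions: M_0 = M_4 = 0.
Hence M_0 = 0, M_1 = -867/28, M_2 = -15/7, M_3 = 939/28, M_4 = 0.

33.5357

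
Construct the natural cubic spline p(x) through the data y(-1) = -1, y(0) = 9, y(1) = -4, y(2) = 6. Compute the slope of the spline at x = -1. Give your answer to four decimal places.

Put m_i = p'' at the i-th knot. Here h = (1, 1, 1) and Δ = (10, -13, 10), so the interior equations h_(i-1)·m_(i-1) + 2(h_(i-1)+h_i)·m_i + h_i·m_(i+1) = 6(Δ_i − Δ_(i-1)) read
  1·m_0 + 4·m_1 + 1·m_2 = 6(Δ_1 - Δ_0) = -138
  1·m_1 + 4·m_2 + 1·m_3 = 6(Δ_2 - Δ_1) = 138
Natural end conditions: m_0 = m_3 = 0.
Solving the tridiagonal system: m_0 = 0, m_1 = -46, m_2 = 46, m_3 = 0.
On [-1, 0], p'(x) = b_0 + 2c_0·(x + 1) + 3d_0·(x + 1)² with b_0 = Δ_0 - h_0(2m_0 + m_1)/6 = 53/3, c_0 = m_0/2 = 0, d_0 = (m_1 - m_0)/(6h_0) = -23/3. So p'(-1) = 53/3.

17.6667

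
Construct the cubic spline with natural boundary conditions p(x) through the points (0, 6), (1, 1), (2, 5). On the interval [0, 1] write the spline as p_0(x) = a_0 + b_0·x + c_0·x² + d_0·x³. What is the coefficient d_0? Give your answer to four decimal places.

Write σ_i for p''(x_i). With h_i = 1, 1 and divided differences Δ_i = -5, 4, the continuity of p' gives the tridiagonal system
  1·σ_0 + 4·σ_1 + 1·σ_2 = 6(Δ_1 - Δ_0) = 54
Natural end conditions: σ_0 = σ_2 = 0.
Hence σ_0 = 0, σ_1 = 27/2, σ_2 = 0.
On [0, 1], with p_0(x) = a_0 + b_0·x + c_0·x² + d_0·x³: c_0 = σ_0/2 = 0, d_0 = (σ_1 - σ_0)/(6h_0) = 9/4, b_0 = Δ_0 - h_0(2σ_0 + σ_1)/6 = -29/4.

2.2500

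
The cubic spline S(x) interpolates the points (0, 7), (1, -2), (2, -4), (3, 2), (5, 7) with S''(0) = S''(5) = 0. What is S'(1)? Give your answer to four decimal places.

-6.4535

With M_i denoting the second derivative at x_i, h_i = 1, 1, 1, 2, and Δ_i = (y_(i+1) − y_i)/h_i = -9, -2, 6, 5/2:
  1·M_0 + 4·M_1 + 1·M_2 = 6(Δ_1 - Δ_0) = 42
  1·M_1 + 4·M_2 + 1·M_3 = 6(Δ_2 - Δ_1) = 48
  1·M_2 + 6·M_3 + 2·M_4 = 6(Δ_3 - Δ_2) = -21
Natural end conditions: M_0 = M_4 = 0.
Solving the tridiagonal system: M_0 = 0, M_1 = 657/86, M_2 = 492/43, M_3 = -465/86, M_4 = 0.
On [1, 2], S'(x) = b_1 + 2c_1·(x - 1) + 3d_1·(x - 1)² with b_1 = Δ_1 - h_1(2M_1 + M_2)/6 = -555/86, c_1 = M_1/2 = 657/172, d_1 = (M_2 - M_1)/(6h_1) = 109/172. So S'(1) = -555/86.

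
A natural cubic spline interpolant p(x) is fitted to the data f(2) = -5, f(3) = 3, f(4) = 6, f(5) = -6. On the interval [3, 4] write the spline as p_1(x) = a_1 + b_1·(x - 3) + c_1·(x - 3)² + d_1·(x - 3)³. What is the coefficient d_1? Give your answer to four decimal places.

Let σ_i = p''(x_i). Step sizes h_i = 1, 1, 1; slopes of the chords Δ_i = (y_(i+1) - y_i)/h_i = 8, 3, -12.
  1·σ_0 + 4·σ_1 + 1·σ_2 = 6(Δ_1 - Δ_0) = -30
  1·σ_1 + 4·σ_2 + 1·σ_3 = 6(Δ_2 - Δ_1) = -90
Natural end conditions: σ_0 = σ_3 = 0.
Solving the tridiagonal system: σ_0 = 0, σ_1 = -2, σ_2 = -22, σ_3 = 0.
On [3, 4], with p_1(x) = a_1 + b_1·(x - 3) + c_1·(x - 3)² + d_1·(x - 3)³: c_1 = σ_1/2 = -1, d_1 = (σ_2 - σ_1)/(6h_1) = -10/3, b_1 = Δ_1 - h_1(2σ_1 + σ_2)/6 = 22/3.

-3.3333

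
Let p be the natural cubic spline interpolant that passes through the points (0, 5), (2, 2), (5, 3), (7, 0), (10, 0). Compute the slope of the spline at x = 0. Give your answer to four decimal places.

-2.0517

Put m_i = p'' at the i-th knot. Here h = (2, 3, 2, 3) and Δ = (-3/2, 1/3, -3/2, 0), so the interior equations h_(i-1)·m_(i-1) + 2(h_(i-1)+h_i)·m_i + h_i·m_(i+1) = 6(Δ_i − Δ_(i-1)) read
  2·m_0 + 10·m_1 + 3·m_2 = 6(Δ_1 - Δ_0) = 11
  3·m_1 + 10·m_2 + 2·m_3 = 6(Δ_2 - Δ_1) = -11
  2·m_2 + 10·m_3 + 3·m_4 = 6(Δ_3 - Δ_2) = 9
Natural end conditions: m_0 = m_4 = 0.
Solving: m_0 = 0, m_1 = 48/29, m_2 = -161/87, m_3 = 221/174, m_4 = 0.
On [0, 2], p'(x) = b_0 + 2c_0·x + 3d_0·x² with b_0 = Δ_0 - h_0(2m_0 + m_1)/6 = -119/58, c_0 = m_0/2 = 0, d_0 = (m_1 - m_0)/(6h_0) = 4/29. So p'(0) = -119/58.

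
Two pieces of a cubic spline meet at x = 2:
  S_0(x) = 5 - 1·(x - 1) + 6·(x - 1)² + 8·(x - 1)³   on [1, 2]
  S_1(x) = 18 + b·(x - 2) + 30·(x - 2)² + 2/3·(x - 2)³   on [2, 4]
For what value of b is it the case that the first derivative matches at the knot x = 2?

S_0'(x) = -1 + 12·(x - 1) + 24·(x - 1)², so S_0'(2) = 35. On the right, S_1'(2) = b, so b = 35.

35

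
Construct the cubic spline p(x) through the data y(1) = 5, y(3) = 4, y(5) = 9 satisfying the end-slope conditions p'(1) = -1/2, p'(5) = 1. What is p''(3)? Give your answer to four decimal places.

Let M_i = p''(x_i). Step sizes h_i = 2, 2; slopes of the chords Δ_i = (y_(i+1) - y_i)/h_i = -1/2, 5/2.
  2·M_0 + 8·M_1 + 2·M_2 = 6(Δ_1 - Δ_0) = 18
Clamped end conditions give two more equations: 2h_0·M_0 + h_0·M_1 = 6(Δ_0 - p'(1)) = 0 and h_1·M_1 + 2h_1·M_2 = 6(p'(5) - Δ_1) = -9.
Solving the tridiagonal system: M_0 = -15/8, M_1 = 15/4, M_2 = -33/8.

3.7500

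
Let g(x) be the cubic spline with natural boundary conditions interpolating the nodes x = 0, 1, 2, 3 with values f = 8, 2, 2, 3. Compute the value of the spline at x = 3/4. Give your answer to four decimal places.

Put M_i = g'' at the i-th knot. Here h = (1, 1, 1) and Δ = (-6, 0, 1), so the interior equations h_(i-1)·M_(i-1) + 2(h_(i-1)+h_i)·M_i + h_i·M_(i+1) = 6(Δ_i − Δ_(i-1)) read
  1·M_0 + 4·M_1 + 1·M_2 = 6(Δ_1 - Δ_0) = 36
  1·M_1 + 4·M_2 + 1·M_3 = 6(Δ_2 - Δ_1) = 6
Natural end conditions: M_0 = M_3 = 0.
Hence M_0 = 0, M_1 = 46/5, M_2 = -4/5, M_3 = 0.
On [0, 1], g(x) = 8 - 113/15·x + 0·x² + 23/15·x³.
With x = 3/4: g(3/4) = 959/320.

2.9969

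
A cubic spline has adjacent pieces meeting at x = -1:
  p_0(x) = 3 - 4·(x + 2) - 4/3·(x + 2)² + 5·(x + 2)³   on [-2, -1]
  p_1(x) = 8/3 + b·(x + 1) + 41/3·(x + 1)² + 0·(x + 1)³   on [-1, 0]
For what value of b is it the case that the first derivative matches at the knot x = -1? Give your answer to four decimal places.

p_0'(x) = -4 - 8/3·(x + 2) + 15·(x + 2)², so p_0'(-1) = 25/3. On the right, p_1'(-1) = b, so b = 25/3.

8.3333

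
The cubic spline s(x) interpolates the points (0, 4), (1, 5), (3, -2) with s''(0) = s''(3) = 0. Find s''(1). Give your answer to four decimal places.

Write M_i for s''(x_i). With h_i = 1, 2 and divided differences Δ_i = 1, -7/2, the continuity of s' gives the tridiagonal system
  1·M_0 + 6·M_1 + 2·M_2 = 6(Δ_1 - Δ_0) = -27
Natural end conditions: M_0 = M_2 = 0.
Solving: M_0 = 0, M_1 = -9/2, M_2 = 0.

-4.5000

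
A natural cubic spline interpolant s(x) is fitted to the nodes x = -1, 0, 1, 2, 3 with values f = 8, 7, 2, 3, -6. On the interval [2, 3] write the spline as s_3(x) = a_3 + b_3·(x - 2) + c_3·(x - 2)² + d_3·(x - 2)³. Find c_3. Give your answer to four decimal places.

-9.5357

Write σ_i for s''(x_i). With h_i = 1, 1, 1, 1 and divided differences Δ_i = -1, -5, 1, -9, the continuity of s' gives the tridiagonal system
  1·σ_0 + 4·σ_1 + 1·σ_2 = 6(Δ_1 - Δ_0) = -24
  1·σ_1 + 4·σ_2 + 1·σ_3 = 6(Δ_2 - Δ_1) = 36
  1·σ_2 + 4·σ_3 + 1·σ_4 = 6(Δ_3 - Δ_2) = -60
Natural end conditions: σ_0 = σ_4 = 0.
Forward elimination and back-substitution give σ_0 = 0, σ_1 = -141/14, σ_2 = 114/7, σ_3 = -267/14, σ_4 = 0.
On [2, 3], with s_3(x) = a_3 + b_3·(x - 2) + c_3·(x - 2)² + d_3·(x - 2)³: c_3 = σ_3/2 = -267/28, d_3 = (σ_4 - σ_3)/(6h_3) = 89/28, b_3 = Δ_3 - h_3(2σ_3 + σ_4)/6 = -37/14.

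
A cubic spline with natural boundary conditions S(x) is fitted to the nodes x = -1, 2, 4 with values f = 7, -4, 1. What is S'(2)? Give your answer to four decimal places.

Put M_i = S'' at the i-th knot. Here h = (3, 2) and Δ = (-11/3, 5/2), so the interior equations h_(i-1)·M_(i-1) + 2(h_(i-1)+h_i)·M_i + h_i·M_(i+1) = 6(Δ_i − Δ_(i-1)) read
  3·M_0 + 10·M_1 + 2·M_2 = 6(Δ_1 - Δ_0) = 37
Natural end conditions: M_0 = M_2 = 0.
Solving: M_0 = 0, M_1 = 37/10, M_2 = 0.
On [2, 4], S'(x) = b_1 + 2c_1·(x - 2) + 3d_1·(x - 2)² with b_1 = Δ_1 - h_1(2M_1 + M_2)/6 = 1/30, c_1 = M_1/2 = 37/20, d_1 = (M_2 - M_1)/(6h_1) = -37/120. So S'(2) = 1/30.

0.0333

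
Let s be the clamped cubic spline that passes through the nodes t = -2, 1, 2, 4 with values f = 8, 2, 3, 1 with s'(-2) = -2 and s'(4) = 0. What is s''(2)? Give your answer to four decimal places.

With M_i denoting the second derivative at x_i, h_i = 3, 1, 2, and Δ_i = (y_(i+1) − y_i)/h_i = -2, 1, -1:
  3·M_0 + 8·M_1 + 1·M_2 = 6(Δ_1 - Δ_0) = 18
  1·M_1 + 6·M_2 + 2·M_3 = 6(Δ_2 - Δ_1) = -12
Clamped end conditions give two more equations: 2h_0·M_0 + h_0·M_1 = 6(Δ_0 - s'(-2)) = 0 and h_2·M_2 + 2h_2·M_3 = 6(s'(4) - Δ_2) = 6.
Solving: M_0 = -5/3, M_1 = 10/3, M_2 = -11/3, M_3 = 10/3.

-3.6667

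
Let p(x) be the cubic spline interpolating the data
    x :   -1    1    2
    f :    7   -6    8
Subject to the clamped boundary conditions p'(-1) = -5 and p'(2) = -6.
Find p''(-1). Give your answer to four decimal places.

-23.0833

With M_i denoting the second derivative at x_i, h_i = 2, 1, and Δ_i = (y_(i+1) − y_i)/h_i = -13/2, 14:
  2·M_0 + 6·M_1 + 1·M_2 = 6(Δ_1 - Δ_0) = 123
Clamped end conditions give two more equations: 2h_0·M_0 + h_0·M_1 = 6(Δ_0 - p'(-1)) = -9 and h_1·M_1 + 2h_1·M_2 = 6(p'(2) - Δ_1) = -120.
Forward elimination and back-substitution give M_0 = -277/12, M_1 = 125/3, M_2 = -485/6.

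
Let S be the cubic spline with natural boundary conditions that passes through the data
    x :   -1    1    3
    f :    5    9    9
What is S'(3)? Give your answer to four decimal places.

Let M_i = S''(x_i). Step sizes h_i = 2, 2; slopes of the chords Δ_i = (y_(i+1) - y_i)/h_i = 2, 0.
  2·M_0 + 8·M_1 + 2·M_2 = 6(Δ_1 - Δ_0) = -12
Natural end conditions: M_0 = M_2 = 0.
Forward elimination and back-substitution give M_0 = 0, M_1 = -3/2, M_2 = 0.
On [1, 3], S'(x) = b_1 + 2c_1·(x - 1) + 3d_1·(x - 1)² with b_1 = Δ_1 - h_1(2M_1 + M_2)/6 = 1, c_1 = M_1/2 = -3/4, d_1 = (M_2 - M_1)/(6h_1) = 1/8. So S'(3) = -1/2.

-0.5000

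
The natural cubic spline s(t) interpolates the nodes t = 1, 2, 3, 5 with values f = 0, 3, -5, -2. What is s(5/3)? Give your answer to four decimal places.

3.2158

Put m_i = s'' at the i-th knot. Here h = (1, 1, 2) and Δ = (3, -8, 3/2), so the interior equations h_(i-1)·m_(i-1) + 2(h_(i-1)+h_i)·m_i + h_i·m_(i+1) = 6(Δ_i − Δ_(i-1)) read
  1·m_0 + 4·m_1 + 1·m_2 = 6(Δ_1 - Δ_0) = -66
  1·m_1 + 6·m_2 + 2·m_3 = 6(Δ_2 - Δ_1) = 57
Natural end conditions: m_0 = m_3 = 0.
Solving the tridiagonal system: m_0 = 0, m_1 = -453/23, m_2 = 294/23, m_3 = 0.
On [1, 2], s(t) = 0 + 289/46·(t - 1) + 0·(t - 1)² - 151/46·(t - 1)³.
With (t - 1) = 2/3: s(5/3) = 1997/621.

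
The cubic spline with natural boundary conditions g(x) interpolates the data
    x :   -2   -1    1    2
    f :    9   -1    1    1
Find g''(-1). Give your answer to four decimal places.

With M_i denoting the second derivative at x_i, h_i = 1, 2, 1, and Δ_i = (y_(i+1) − y_i)/h_i = -10, 1, 0:
  1·M_0 + 6·M_1 + 2·M_2 = 6(Δ_1 - Δ_0) = 66
  2·M_1 + 6·M_2 + 1·M_3 = 6(Δ_2 - Δ_1) = -6
Natural end conditions: M_0 = M_3 = 0.
Solving the tridiagonal system: M_0 = 0, M_1 = 51/4, M_2 = -21/4, M_3 = 0.

12.7500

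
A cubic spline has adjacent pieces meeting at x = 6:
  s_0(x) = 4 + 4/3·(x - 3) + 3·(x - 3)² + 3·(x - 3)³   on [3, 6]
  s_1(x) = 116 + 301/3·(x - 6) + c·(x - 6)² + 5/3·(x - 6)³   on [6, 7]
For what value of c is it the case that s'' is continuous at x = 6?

30

s_0''(x) = 6 + 18·(x - 3), so s_0''(6) = 60. On the right, s_1''(6) = 2c, so c = 30.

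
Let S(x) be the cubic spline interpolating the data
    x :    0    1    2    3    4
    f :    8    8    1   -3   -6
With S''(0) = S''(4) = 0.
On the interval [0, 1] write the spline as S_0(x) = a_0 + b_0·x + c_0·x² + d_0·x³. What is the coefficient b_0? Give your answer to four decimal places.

2.0714

Write m_i for S''(x_i). With h_i = 1, 1, 1, 1 and divided differences Δ_i = 0, -7, -4, -3, the continuity of S' gives the tridiagonal system
  1·m_0 + 4·m_1 + 1·m_2 = 6(Δ_1 - Δ_0) = -42
  1·m_1 + 4·m_2 + 1·m_3 = 6(Δ_2 - Δ_1) = 18
  1·m_2 + 4·m_3 + 1·m_4 = 6(Δ_3 - Δ_2) = 6
Natural end conditions: m_0 = m_4 = 0.
Forward elimination and back-substitution give m_0 = 0, m_1 = -87/7, m_2 = 54/7, m_3 = -3/7, m_4 = 0.
On [0, 1], with S_0(x) = a_0 + b_0·x + c_0·x² + d_0·x³: c_0 = m_0/2 = 0, d_0 = (m_1 - m_0)/(6h_0) = -29/14, b_0 = Δ_0 - h_0(2m_0 + m_1)/6 = 29/14.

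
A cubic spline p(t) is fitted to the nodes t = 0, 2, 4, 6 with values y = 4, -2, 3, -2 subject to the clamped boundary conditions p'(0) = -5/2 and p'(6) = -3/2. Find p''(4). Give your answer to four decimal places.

-6.6667

Write m_i for p''(x_i). With h_i = 2, 2, 2 and divided differences Δ_i = -3, 5/2, -5/2, the continuity of p' gives the tridiagonal system
  2·m_0 + 8·m_1 + 2·m_2 = 6(Δ_1 - Δ_0) = 33
  2·m_1 + 8·m_2 + 2·m_3 = 6(Δ_2 - Δ_1) = -30
Clamped end conditions give two more equations: 2h_0·m_0 + h_0·m_1 = 6(Δ_0 - p'(0)) = -3 and h_2·m_2 + 2h_2·m_3 = 6(p'(6) - Δ_2) = 6.
Forward elimination and back-substitution give m_0 = -25/6, m_1 = 41/6, m_2 = -20/3, m_3 = 29/6.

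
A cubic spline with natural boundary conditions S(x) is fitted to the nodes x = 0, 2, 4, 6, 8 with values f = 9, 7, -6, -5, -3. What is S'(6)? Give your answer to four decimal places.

1.9286

With σ_i denoting the second derivative at x_i, h_i = 2, 2, 2, 2, and Δ_i = (y_(i+1) − y_i)/h_i = -1, -13/2, 1/2, 1:
  2·σ_0 + 8·σ_1 + 2·σ_2 = 6(Δ_1 - Δ_0) = -33
  2·σ_1 + 8·σ_2 + 2·σ_3 = 6(Δ_2 - Δ_1) = 42
  2·σ_2 + 8·σ_3 + 2·σ_4 = 6(Δ_3 - Δ_2) = 3
Natural end conditions: σ_0 = σ_4 = 0.
Solving the tridiagonal system: σ_0 = 0, σ_1 = -165/28, σ_2 = 99/14, σ_3 = -39/28, σ_4 = 0.
On [6, 8], S'(x) = b_3 + 2c_3·(x - 6) + 3d_3·(x - 6)² with b_3 = Δ_3 - h_3(2σ_3 + σ_4)/6 = 27/14, c_3 = σ_3/2 = -39/56, d_3 = (σ_4 - σ_3)/(6h_3) = 13/112. So S'(6) = 27/14.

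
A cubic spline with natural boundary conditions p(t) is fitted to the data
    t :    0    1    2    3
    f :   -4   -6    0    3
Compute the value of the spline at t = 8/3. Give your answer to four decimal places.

Write m_i for p''(x_i). With h_i = 1, 1, 1 and divided differences Δ_i = -2, 6, 3, the continuity of p' gives the tridiagonal system
  1·m_0 + 4·m_1 + 1·m_2 = 6(Δ_1 - Δ_0) = 48
  1·m_1 + 4·m_2 + 1·m_3 = 6(Δ_2 - Δ_1) = -18
Natural end conditions: m_0 = m_3 = 0.
Solving: m_0 = 0, m_1 = 14, m_2 = -8, m_3 = 0.
On [2, 3], p(t) = 0 + 17/3·(t - 2) - 4·(t - 2)² + 4/3·(t - 2)³.
With (t - 2) = 2/3: p(8/3) = 194/81.

2.3951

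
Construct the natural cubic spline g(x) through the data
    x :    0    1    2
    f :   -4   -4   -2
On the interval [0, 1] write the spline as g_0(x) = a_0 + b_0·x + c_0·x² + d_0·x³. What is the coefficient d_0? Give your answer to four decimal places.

Put M_i = g'' at the i-th knot. Here h = (1, 1) and Δ = (0, 2), so the interior equations h_(i-1)·M_(i-1) + 2(h_(i-1)+h_i)·M_i + h_i·M_(i+1) = 6(Δ_i − Δ_(i-1)) read
  1·M_0 + 4·M_1 + 1·M_2 = 6(Δ_1 - Δ_0) = 12
Natural end conditions: M_0 = M_2 = 0.
Forward elimination and back-substitution give M_0 = 0, M_1 = 3, M_2 = 0.
On [0, 1], with g_0(x) = a_0 + b_0·x + c_0·x² + d_0·x³: c_0 = M_0/2 = 0, d_0 = (M_1 - M_0)/(6h_0) = 1/2, b_0 = Δ_0 - h_0(2M_0 + M_1)/6 = -1/2.

0.5000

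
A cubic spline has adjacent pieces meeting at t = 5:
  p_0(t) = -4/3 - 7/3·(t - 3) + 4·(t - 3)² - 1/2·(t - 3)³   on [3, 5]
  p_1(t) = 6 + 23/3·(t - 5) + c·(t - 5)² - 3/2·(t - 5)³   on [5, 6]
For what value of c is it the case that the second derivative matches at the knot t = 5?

p_0''(t) = 8 - 3·(t - 3), so p_0''(5) = 2. On the right, p_1''(5) = 2c, so c = 1.

1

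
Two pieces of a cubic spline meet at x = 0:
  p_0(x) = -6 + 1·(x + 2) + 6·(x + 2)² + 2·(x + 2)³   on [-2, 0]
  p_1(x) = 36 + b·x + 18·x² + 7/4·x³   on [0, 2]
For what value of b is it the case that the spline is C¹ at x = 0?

p_0'(x) = 1 + 12·(x + 2) + 6·(x + 2)², so p_0'(0) = 49. On the right, p_1'(0) = b, so b = 49.

49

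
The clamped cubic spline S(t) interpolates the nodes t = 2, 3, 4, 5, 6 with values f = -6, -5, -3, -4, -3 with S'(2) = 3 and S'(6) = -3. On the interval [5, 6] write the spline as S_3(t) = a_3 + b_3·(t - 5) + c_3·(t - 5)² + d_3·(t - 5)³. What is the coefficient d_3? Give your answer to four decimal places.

With M_i denoting the second derivative at x_i, h_i = 1, 1, 1, 1, and Δ_i = (y_(i+1) − y_i)/h_i = 1, 2, -1, 1:
  1·M_0 + 4·M_1 + 1·M_2 = 6(Δ_1 - Δ_0) = 6
  1·M_1 + 4·M_2 + 1·M_3 = 6(Δ_2 - Δ_1) = -18
  1·M_2 + 4·M_3 + 1·M_4 = 6(Δ_3 - Δ_2) = 12
Clamped end conditions give two more equations: 2h_0·M_0 + h_0·M_1 = 6(Δ_0 - S'(2)) = -12 and h_3·M_3 + 2h_3·M_4 = 6(S'(6) - Δ_3) = -24.
Solving the tridiagonal system: M_0 = -249/28, M_1 = 81/14, M_2 = -33/4, M_3 = 129/14, M_4 = -465/28.
On [5, 6], with S_3(t) = a_3 + b_3·(t - 5) + c_3·(t - 5)² + d_3·(t - 5)³: c_3 = M_3/2 = 129/28, d_3 = (M_4 - M_3)/(6h_3) = -241/56, b_3 = Δ_3 - h_3(2M_3 + M_4)/6 = 39/56.

-4.3036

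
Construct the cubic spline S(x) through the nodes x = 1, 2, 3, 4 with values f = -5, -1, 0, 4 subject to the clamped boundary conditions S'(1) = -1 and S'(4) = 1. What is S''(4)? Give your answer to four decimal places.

Put σ_i = S'' at the i-th knot. Here h = (1, 1, 1) and Δ = (4, 1, 4), so the interior equations h_(i-1)·σ_(i-1) + 2(h_(i-1)+h_i)·σ_i + h_i·σ_(i+1) = 6(Δ_i − Δ_(i-1)) read
  1·σ_0 + 4·σ_1 + 1·σ_2 = 6(Δ_1 - Δ_0) = -18
  1·σ_1 + 4·σ_2 + 1·σ_3 = 6(Δ_2 - Δ_1) = 18
Clamped end conditions give two more equations: 2h_0·σ_0 + h_0·σ_1 = 6(Δ_0 - S'(1)) = 30 and h_2·σ_2 + 2h_2·σ_3 = 6(S'(4) - Δ_2) = -18.
Solving the tridiagonal system: σ_0 = 64/3, σ_1 = -38/3, σ_2 = 34/3, σ_3 = -44/3.

-14.6667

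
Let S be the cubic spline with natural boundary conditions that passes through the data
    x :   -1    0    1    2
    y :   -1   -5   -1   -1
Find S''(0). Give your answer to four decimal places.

Write m_i for S''(x_i). With h_i = 1, 1, 1 and divided differences Δ_i = -4, 4, 0, the continuity of S' gives the tridiagonal system
  1·m_0 + 4·m_1 + 1·m_2 = 6(Δ_1 - Δ_0) = 48
  1·m_1 + 4·m_2 + 1·m_3 = 6(Δ_2 - Δ_1) = -24
Natural end conditions: m_0 = m_3 = 0.
Hence m_0 = 0, m_1 = 72/5, m_2 = -48/5, m_3 = 0.

14.4000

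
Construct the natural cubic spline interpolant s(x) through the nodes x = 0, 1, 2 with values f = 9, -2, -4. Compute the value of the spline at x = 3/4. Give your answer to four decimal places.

With M_i denoting the second derivative at x_i, h_i = 1, 1, and Δ_i = (y_(i+1) − y_i)/h_i = -11, -2:
  1·M_0 + 4·M_1 + 1·M_2 = 6(Δ_1 - Δ_0) = 54
Natural end conditions: M_0 = M_2 = 0.
Forward elimination and back-substitution give M_0 = 0, M_1 = 27/2, M_2 = 0.
On [0, 1], s(x) = 9 - 53/4·x + 0·x² + 9/4·x³.
With x = 3/4: s(3/4) = 3/256.

0.0117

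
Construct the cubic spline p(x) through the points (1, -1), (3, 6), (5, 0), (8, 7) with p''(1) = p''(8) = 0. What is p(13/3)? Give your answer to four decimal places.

2.0949

Let σ_i = p''(x_i). Step sizes h_i = 2, 2, 3; slopes of the chords Δ_i = (y_(i+1) - y_i)/h_i = 7/2, -3, 7/3.
  2·σ_0 + 8·σ_1 + 2·σ_2 = 6(Δ_1 - Δ_0) = -39
  2·σ_1 + 10·σ_2 + 3·σ_3 = 6(Δ_2 - Δ_1) = 32
Natural end conditions: σ_0 = σ_3 = 0.
Solving the tridiagonal system: σ_0 = 0, σ_1 = -227/38, σ_2 = 167/38, σ_3 = 0.
On [3, 5], p(x) = 6 - 55/114·(x - 3) - 227/76·(x - 3)² + 197/228·(x - 3)³.
With (x - 3) = 4/3: p(13/3) = 3224/1539.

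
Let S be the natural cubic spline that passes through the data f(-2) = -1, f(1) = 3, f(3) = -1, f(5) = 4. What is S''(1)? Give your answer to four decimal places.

Let M_i = S''(x_i). Step sizes h_i = 3, 2, 2; slopes of the chords Δ_i = (y_(i+1) - y_i)/h_i = 4/3, -2, 5/2.
  3·M_0 + 10·M_1 + 2·M_2 = 6(Δ_1 - Δ_0) = -20
  2·M_1 + 8·M_2 + 2·M_3 = 6(Δ_2 - Δ_1) = 27
Natural end conditions: M_0 = M_3 = 0.
Forward elimination and back-substitution give M_0 = 0, M_1 = -107/38, M_2 = 155/38, M_3 = 0.

-2.8158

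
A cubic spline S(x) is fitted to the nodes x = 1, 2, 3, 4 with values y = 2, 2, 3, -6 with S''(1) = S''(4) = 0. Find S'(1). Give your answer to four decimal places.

Write M_i for S''(x_i). With h_i = 1, 1, 1 and divided differences Δ_i = 0, 1, -9, the continuity of S' gives the tridiagonal system
  1·M_0 + 4·M_1 + 1·M_2 = 6(Δ_1 - Δ_0) = 6
  1·M_1 + 4·M_2 + 1·M_3 = 6(Δ_2 - Δ_1) = -60
Natural end conditions: M_0 = M_3 = 0.
Solving: M_0 = 0, M_1 = 28/5, M_2 = -82/5, M_3 = 0.
On [1, 2], S'(x) = b_0 + 2c_0·(x - 1) + 3d_0·(x - 1)² with b_0 = Δ_0 - h_0(2M_0 + M_1)/6 = -14/15, c_0 = M_0/2 = 0, d_0 = (M_1 - M_0)/(6h_0) = 14/15. So S'(1) = -14/15.

-0.9333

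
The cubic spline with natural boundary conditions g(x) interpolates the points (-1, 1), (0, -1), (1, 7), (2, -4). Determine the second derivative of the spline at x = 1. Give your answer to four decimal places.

Put M_i = g'' at the i-th knot. Here h = (1, 1, 1) and Δ = (-2, 8, -11), so the interior equations h_(i-1)·M_(i-1) + 2(h_(i-1)+h_i)·M_i + h_i·M_(i+1) = 6(Δ_i − Δ_(i-1)) read
  1·M_0 + 4·M_1 + 1·M_2 = 6(Δ_1 - Δ_0) = 60
  1·M_1 + 4·M_2 + 1·M_3 = 6(Δ_2 - Δ_1) = -114
Natural end conditions: M_0 = M_3 = 0.
Forward elimination and back-substitution give M_0 = 0, M_1 = 118/5, M_2 = -172/5, M_3 = 0.

-34.4000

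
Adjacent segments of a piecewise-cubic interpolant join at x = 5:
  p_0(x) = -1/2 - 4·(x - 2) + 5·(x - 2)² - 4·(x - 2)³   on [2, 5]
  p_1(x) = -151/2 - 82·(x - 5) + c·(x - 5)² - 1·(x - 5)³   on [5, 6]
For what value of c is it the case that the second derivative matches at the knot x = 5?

-31

p_0''(x) = 10 - 24·(x - 2), so p_0''(5) = -62. On the right, p_1''(5) = 2c, so c = -31.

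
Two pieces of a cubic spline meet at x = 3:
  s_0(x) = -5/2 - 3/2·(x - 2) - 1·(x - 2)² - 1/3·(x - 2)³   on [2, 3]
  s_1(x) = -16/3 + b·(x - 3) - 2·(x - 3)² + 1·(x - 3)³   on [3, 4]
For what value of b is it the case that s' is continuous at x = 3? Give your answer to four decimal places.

-4.5000

s_0'(x) = -3/2 - 2·(x - 2) - 1·(x - 2)², so s_0'(3) = -9/2. On the right, s_1'(3) = b, so b = -9/2.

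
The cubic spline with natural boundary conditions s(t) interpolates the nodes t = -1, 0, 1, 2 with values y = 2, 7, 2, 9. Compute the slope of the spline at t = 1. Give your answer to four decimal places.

-0.7333

Write m_i for s''(x_i). With h_i = 1, 1, 1 and divided differences Δ_i = 5, -5, 7, the continuity of s' gives the tridiagonal system
  1·m_0 + 4·m_1 + 1·m_2 = 6(Δ_1 - Δ_0) = -60
  1·m_1 + 4·m_2 + 1·m_3 = 6(Δ_2 - Δ_1) = 72
Natural end conditions: m_0 = m_3 = 0.
Hence m_0 = 0, m_1 = -104/5, m_2 = 116/5, m_3 = 0.
On [1, 2], s'(t) = b_2 + 2c_2·(t - 1) + 3d_2·(t - 1)² with b_2 = Δ_2 - h_2(2m_2 + m_3)/6 = -11/15, c_2 = m_2/2 = 58/5, d_2 = (m_3 - m_2)/(6h_2) = -58/15. So s'(1) = -11/15.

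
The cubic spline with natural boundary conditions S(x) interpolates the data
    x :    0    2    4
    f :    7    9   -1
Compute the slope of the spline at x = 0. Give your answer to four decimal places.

2.5000

Put M_i = S'' at the i-th knot. Here h = (2, 2) and Δ = (1, -5), so the interior equations h_(i-1)·M_(i-1) + 2(h_(i-1)+h_i)·M_i + h_i·M_(i+1) = 6(Δ_i − Δ_(i-1)) read
  2·M_0 + 8·M_1 + 2·M_2 = 6(Δ_1 - Δ_0) = -36
Natural end conditions: M_0 = M_2 = 0.
Forward elimination and back-substitution give M_0 = 0, M_1 = -9/2, M_2 = 0.
On [0, 2], S'(x) = b_0 + 2c_0·x + 3d_0·x² with b_0 = Δ_0 - h_0(2M_0 + M_1)/6 = 5/2, c_0 = M_0/2 = 0, d_0 = (M_1 - M_0)/(6h_0) = -3/8. So S'(0) = 5/2.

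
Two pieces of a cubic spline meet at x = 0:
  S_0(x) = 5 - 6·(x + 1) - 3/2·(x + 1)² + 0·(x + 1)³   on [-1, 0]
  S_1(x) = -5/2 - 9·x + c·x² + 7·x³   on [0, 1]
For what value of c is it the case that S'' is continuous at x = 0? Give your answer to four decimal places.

S_0''(x) = -3 + 0·(x + 1), so S_0''(0) = -3. On the right, S_1''(0) = 2c, so c = -3/2.

-1.5000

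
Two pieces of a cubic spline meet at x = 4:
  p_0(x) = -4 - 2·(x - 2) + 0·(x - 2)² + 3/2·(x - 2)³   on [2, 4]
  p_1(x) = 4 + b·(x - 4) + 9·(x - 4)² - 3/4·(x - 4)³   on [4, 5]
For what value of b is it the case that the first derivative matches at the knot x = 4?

p_0'(x) = -2 + 0·(x - 2) + 9/2·(x - 2)², so p_0'(4) = 16. On the right, p_1'(4) = b, so b = 16.

16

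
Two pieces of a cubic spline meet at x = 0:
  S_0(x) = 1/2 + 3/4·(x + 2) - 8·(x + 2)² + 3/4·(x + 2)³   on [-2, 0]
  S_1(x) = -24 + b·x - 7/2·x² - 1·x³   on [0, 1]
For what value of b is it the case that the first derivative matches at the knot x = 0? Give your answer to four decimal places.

S_0'(x) = 3/4 - 16·(x + 2) + 9/4·(x + 2)², so S_0'(0) = -89/4. On the right, S_1'(0) = b, so b = -89/4.

-22.2500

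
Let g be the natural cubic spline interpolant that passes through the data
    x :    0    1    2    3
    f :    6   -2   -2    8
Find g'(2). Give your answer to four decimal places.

5.7333

Put σ_i = g'' at the i-th knot. Here h = (1, 1, 1) and Δ = (-8, 0, 10), so the interior equations h_(i-1)·σ_(i-1) + 2(h_(i-1)+h_i)·σ_i + h_i·σ_(i+1) = 6(Δ_i − Δ_(i-1)) read
  1·σ_0 + 4·σ_1 + 1·σ_2 = 6(Δ_1 - Δ_0) = 48
  1·σ_1 + 4·σ_2 + 1·σ_3 = 6(Δ_2 - Δ_1) = 60
Natural end conditions: σ_0 = σ_3 = 0.
Solving the tridiagonal system: σ_0 = 0, σ_1 = 44/5, σ_2 = 64/5, σ_3 = 0.
On [2, 3], g'(x) = b_2 + 2c_2·(x - 2) + 3d_2·(x - 2)² with b_2 = Δ_2 - h_2(2σ_2 + σ_3)/6 = 86/15, c_2 = σ_2/2 = 32/5, d_2 = (σ_3 - σ_2)/(6h_2) = -32/15. So g'(2) = 86/15.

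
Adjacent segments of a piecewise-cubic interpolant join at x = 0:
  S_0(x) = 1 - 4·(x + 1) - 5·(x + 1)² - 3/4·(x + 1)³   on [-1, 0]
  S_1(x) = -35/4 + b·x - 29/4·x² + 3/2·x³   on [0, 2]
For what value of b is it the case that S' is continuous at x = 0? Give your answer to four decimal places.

S_0'(x) = -4 - 10·(x + 1) - 9/4·(x + 1)², so S_0'(0) = -65/4. On the right, S_1'(0) = b, so b = -65/4.

-16.2500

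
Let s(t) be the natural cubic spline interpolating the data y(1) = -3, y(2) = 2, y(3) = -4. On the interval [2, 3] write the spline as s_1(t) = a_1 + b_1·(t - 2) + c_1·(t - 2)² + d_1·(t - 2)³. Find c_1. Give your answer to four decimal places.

-8.2500

With m_i denoting the second derivative at x_i, h_i = 1, 1, and Δ_i = (y_(i+1) − y_i)/h_i = 5, -6:
  1·m_0 + 4·m_1 + 1·m_2 = 6(Δ_1 - Δ_0) = -66
Natural end conditions: m_0 = m_2 = 0.
Solving: m_0 = 0, m_1 = -33/2, m_2 = 0.
On [2, 3], with s_1(t) = a_1 + b_1·(t - 2) + c_1·(t - 2)² + d_1·(t - 2)³: c_1 = m_1/2 = -33/4, d_1 = (m_2 - m_1)/(6h_1) = 11/4, b_1 = Δ_1 - h_1(2m_1 + m_2)/6 = -1/2.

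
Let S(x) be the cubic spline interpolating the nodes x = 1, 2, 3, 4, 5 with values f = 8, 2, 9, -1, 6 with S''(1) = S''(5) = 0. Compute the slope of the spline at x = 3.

-2

With M_i denoting the second derivative at x_i, h_i = 1, 1, 1, 1, and Δ_i = (y_(i+1) − y_i)/h_i = -6, 7, -10, 7:
  1·M_0 + 4·M_1 + 1·M_2 = 6(Δ_1 - Δ_0) = 78
  1·M_1 + 4·M_2 + 1·M_3 = 6(Δ_2 - Δ_1) = -102
  1·M_2 + 4·M_3 + 1·M_4 = 6(Δ_3 - Δ_2) = 102
Natural end conditions: M_0 = M_4 = 0.
Hence M_0 = 0, M_1 = 30, M_2 = -42, M_3 = 36, M_4 = 0.
On [3, 4], S'(x) = b_2 + 2c_2·(x - 3) + 3d_2·(x - 3)² with b_2 = Δ_2 - h_2(2M_2 + M_3)/6 = -2, c_2 = M_2/2 = -21, d_2 = (M_3 - M_2)/(6h_2) = 13. So S'(3) = -2.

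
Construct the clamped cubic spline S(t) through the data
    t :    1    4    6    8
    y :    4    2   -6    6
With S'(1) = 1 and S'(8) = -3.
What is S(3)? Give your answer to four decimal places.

Let M_i = S''(x_i). Step sizes h_i = 3, 2, 2; slopes of the chords Δ_i = (y_(i+1) - y_i)/h_i = -2/3, -4, 6.
  3·M_0 + 10·M_1 + 2·M_2 = 6(Δ_1 - Δ_0) = -20
  2·M_1 + 8·M_2 + 2·M_3 = 6(Δ_2 - Δ_1) = 60
Clamped end conditions give two more equations: 2h_0·M_0 + h_0·M_1 = 6(Δ_0 - S'(1)) = -10 and h_2·M_2 + 2h_2·M_3 = 6(S'(8) - Δ_2) = -54.
Forward elimination and back-substitution give M_0 = 94/111, M_1 = -186/37, M_2 = 513/37, M_3 = -756/37.
On [1, 4], S(t) = 4 + 1·(t - 1) + 47/111·(t - 1)² - 326/999·(t - 1)³.
With (t - 1) = 2: S(3) = 5078/999.

5.0831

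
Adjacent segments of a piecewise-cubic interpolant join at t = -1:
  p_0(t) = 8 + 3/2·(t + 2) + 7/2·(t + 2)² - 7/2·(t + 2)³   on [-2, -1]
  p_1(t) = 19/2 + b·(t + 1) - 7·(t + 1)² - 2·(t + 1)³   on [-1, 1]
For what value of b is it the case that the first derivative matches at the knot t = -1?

-2

p_0'(t) = 3/2 + 7·(t + 2) - 21/2·(t + 2)², so p_0'(-1) = -2. On the right, p_1'(-1) = b, so b = -2.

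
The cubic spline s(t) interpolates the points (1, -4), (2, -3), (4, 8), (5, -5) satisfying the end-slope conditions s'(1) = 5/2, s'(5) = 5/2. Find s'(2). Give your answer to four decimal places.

4.9000

With M_i denoting the second derivative at x_i, h_i = 1, 2, 1, and Δ_i = (y_(i+1) − y_i)/h_i = 1, 11/2, -13:
  1·M_0 + 6·M_1 + 2·M_2 = 6(Δ_1 - Δ_0) = 27
  2·M_1 + 6·M_2 + 1·M_3 = 6(Δ_2 - Δ_1) = -111
Clamped end conditions give two more equations: 2h_0·M_0 + h_0·M_1 = 6(Δ_0 - s'(1)) = -9 and h_2·M_2 + 2h_2·M_3 = 6(s'(5) - Δ_2) = 93.
Forward elimination and back-substitution give M_0 = -69/5, M_1 = 93/5, M_2 = -177/5, M_3 = 321/5.
On [2, 4], s'(t) = b_1 + 2c_1·(t - 2) + 3d_1·(t - 2)² with b_1 = Δ_1 - h_1(2M_1 + M_2)/6 = 49/10, c_1 = M_1/2 = 93/10, d_1 = (M_2 - M_1)/(6h_1) = -9/2. So s'(2) = 49/10.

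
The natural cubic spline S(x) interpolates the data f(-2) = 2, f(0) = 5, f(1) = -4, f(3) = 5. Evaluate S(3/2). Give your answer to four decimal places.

Put M_i = S'' at the i-th knot. Here h = (2, 1, 2) and Δ = (3/2, -9, 9/2), so the interior equations h_(i-1)·M_(i-1) + 2(h_(i-1)+h_i)·M_i + h_i·M_(i+1) = 6(Δ_i − Δ_(i-1)) read
  2·M_0 + 6·M_1 + 1·M_2 = 6(Δ_1 - Δ_0) = -63
  1·M_1 + 6·M_2 + 2·M_3 = 6(Δ_2 - Δ_1) = 81
Natural end conditions: M_0 = M_3 = 0.
Hence M_0 = 0, M_1 = -459/35, M_2 = 549/35, M_3 = 0.
On [1, 3], S(x) = -4 - 417/70·(x - 1) + 549/70·(x - 1)² - 183/140·(x - 1)³.
With (x - 1) = 1/2: S(3/2) = -829/160.

-5.1813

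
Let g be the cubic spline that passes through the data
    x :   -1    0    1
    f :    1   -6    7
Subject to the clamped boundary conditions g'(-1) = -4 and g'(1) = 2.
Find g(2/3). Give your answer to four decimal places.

Write m_i for g''(x_i). With h_i = 1, 1 and divided differences Δ_i = -7, 13, the continuity of g' gives the tridiagonal system
  1·m_0 + 4·m_1 + 1·m_2 = 6(Δ_1 - Δ_0) = 120
Clamped end conditions give two more equations: 2h_0·m_0 + h_0·m_1 = 6(Δ_0 - g'(-1)) = -18 and h_1·m_1 + 2h_1·m_2 = 6(g'(1) - Δ_1) = -66.
Solving the tridiagonal system: m_0 = -36, m_1 = 54, m_2 = -60.
On [0, 1], g(x) = -6 + 5·x + 27·x² - 19·x³.
With x = 2/3: g(2/3) = 100/27.

3.7037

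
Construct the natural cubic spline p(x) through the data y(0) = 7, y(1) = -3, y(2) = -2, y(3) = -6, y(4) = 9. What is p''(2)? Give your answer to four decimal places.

Let σ_i = p''(x_i). Step sizes h_i = 1, 1, 1, 1; slopes of the chords Δ_i = (y_(i+1) - y_i)/h_i = -10, 1, -4, 15.
  1·σ_0 + 4·σ_1 + 1·σ_2 = 6(Δ_1 - Δ_0) = 66
  1·σ_1 + 4·σ_2 + 1·σ_3 = 6(Δ_2 - Δ_1) = -30
  1·σ_2 + 4·σ_3 + 1·σ_4 = 6(Δ_3 - Δ_2) = 114
Natural end conditions: σ_0 = σ_4 = 0.
Solving the tridiagonal system: σ_0 = 0, σ_1 = 153/7, σ_2 = -150/7, σ_3 = 237/7, σ_4 = 0.

-21.4286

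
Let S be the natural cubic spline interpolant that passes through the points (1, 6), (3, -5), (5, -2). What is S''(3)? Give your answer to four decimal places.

With σ_i denoting the second derivative at x_i, h_i = 2, 2, and Δ_i = (y_(i+1) − y_i)/h_i = -11/2, 3/2:
  2·σ_0 + 8·σ_1 + 2·σ_2 = 6(Δ_1 - Δ_0) = 42
Natural end conditions: σ_0 = σ_2 = 0.
Solving: σ_0 = 0, σ_1 = 21/4, σ_2 = 0.

5.2500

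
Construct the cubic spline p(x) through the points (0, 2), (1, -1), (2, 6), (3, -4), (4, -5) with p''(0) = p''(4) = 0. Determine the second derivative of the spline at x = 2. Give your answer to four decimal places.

With m_i denoting the second derivative at x_i, h_i = 1, 1, 1, 1, and Δ_i = (y_(i+1) − y_i)/h_i = -3, 7, -10, -1:
  1·m_0 + 4·m_1 + 1·m_2 = 6(Δ_1 - Δ_0) = 60
  1·m_1 + 4·m_2 + 1·m_3 = 6(Δ_2 - Δ_1) = -102
  1·m_2 + 4·m_3 + 1·m_4 = 6(Δ_3 - Δ_2) = 54
Natural end conditions: m_0 = m_4 = 0.
Solving: m_0 = 0, m_1 = 681/28, m_2 = -261/7, m_3 = 639/28, m_4 = 0.

-37.2857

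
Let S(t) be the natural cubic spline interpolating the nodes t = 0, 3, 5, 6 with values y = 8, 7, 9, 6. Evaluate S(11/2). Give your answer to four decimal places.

7.7857

With σ_i denoting the second derivative at x_i, h_i = 3, 2, 1, and Δ_i = (y_(i+1) − y_i)/h_i = -1/3, 1, -3:
  3·σ_0 + 10·σ_1 + 2·σ_2 = 6(Δ_1 - Δ_0) = 8
  2·σ_1 + 6·σ_2 + 1·σ_3 = 6(Δ_2 - Δ_1) = -24
Natural end conditions: σ_0 = σ_3 = 0.
Forward elimination and back-substitution give σ_0 = 0, σ_1 = 12/7, σ_2 = -32/7, σ_3 = 0.
On [5, 6], S(t) = 9 - 31/21·(t - 5) - 16/7·(t - 5)² + 16/21·(t - 5)³.
With (t - 5) = 1/2: S(11/2) = 109/14.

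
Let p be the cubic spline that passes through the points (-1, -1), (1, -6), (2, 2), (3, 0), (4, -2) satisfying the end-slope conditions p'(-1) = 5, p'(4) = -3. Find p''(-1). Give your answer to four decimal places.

-22.0183

Let σ_i = p''(x_i). Step sizes h_i = 2, 1, 1, 1; slopes of the chords Δ_i = (y_(i+1) - y_i)/h_i = -5/2, 8, -2, -2.
  2·σ_0 + 6·σ_1 + 1·σ_2 = 6(Δ_1 - Δ_0) = 63
  1·σ_1 + 4·σ_2 + 1·σ_3 = 6(Δ_2 - Δ_1) = -60
  1·σ_2 + 4·σ_3 + 1·σ_4 = 6(Δ_3 - Δ_2) = 0
Clamped end conditions give two more equations: 2h_0·σ_0 + h_0·σ_1 = 6(Δ_0 - p'(-1)) = -45 and h_3·σ_3 + 2h_3·σ_4 = 6(p'(4) - Δ_3) = -6.
Solving the tridiagonal system: σ_0 = -3611/164, σ_1 = 883/41, σ_2 = -1819/82, σ_3 = 295/41, σ_4 = -541/82.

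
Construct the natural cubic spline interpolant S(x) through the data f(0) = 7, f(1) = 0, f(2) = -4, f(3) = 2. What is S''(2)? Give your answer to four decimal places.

14.8000

Let M_i = S''(x_i). Step sizes h_i = 1, 1, 1; slopes of the chords Δ_i = (y_(i+1) - y_i)/h_i = -7, -4, 6.
  1·M_0 + 4·M_1 + 1·M_2 = 6(Δ_1 - Δ_0) = 18
  1·M_1 + 4·M_2 + 1·M_3 = 6(Δ_2 - Δ_1) = 60
Natural end conditions: M_0 = M_3 = 0.
Solving the tridiagonal system: M_0 = 0, M_1 = 4/5, M_2 = 74/5, M_3 = 0.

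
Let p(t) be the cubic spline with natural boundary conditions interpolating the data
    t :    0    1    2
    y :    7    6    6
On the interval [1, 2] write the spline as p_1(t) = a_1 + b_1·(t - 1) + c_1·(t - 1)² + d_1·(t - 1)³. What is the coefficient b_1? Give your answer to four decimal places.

Write m_i for p''(x_i). With h_i = 1, 1 and divided differences Δ_i = -1, 0, the continuity of p' gives the tridiagonal system
  1·m_0 + 4·m_1 + 1·m_2 = 6(Δ_1 - Δ_0) = 6
Natural end conditions: m_0 = m_2 = 0.
Forward elimination and back-substitution give m_0 = 0, m_1 = 3/2, m_2 = 0.
On [1, 2], with p_1(t) = a_1 + b_1·(t - 1) + c_1·(t - 1)² + d_1·(t - 1)³: c_1 = m_1/2 = 3/4, d_1 = (m_2 - m_1)/(6h_1) = -1/4, b_1 = Δ_1 - h_1(2m_1 + m_2)/6 = -1/2.

-0.5000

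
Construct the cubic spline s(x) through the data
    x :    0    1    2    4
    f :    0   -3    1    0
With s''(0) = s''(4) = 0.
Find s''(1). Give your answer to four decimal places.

12.1304

Let σ_i = s''(x_i). Step sizes h_i = 1, 1, 2; slopes of the chords Δ_i = (y_(i+1) - y_i)/h_i = -3, 4, -1/2.
  1·σ_0 + 4·σ_1 + 1·σ_2 = 6(Δ_1 - Δ_0) = 42
  1·σ_1 + 6·σ_2 + 2·σ_3 = 6(Δ_2 - Δ_1) = -27
Natural end conditions: σ_0 = σ_3 = 0.
Solving: σ_0 = 0, σ_1 = 279/23, σ_2 = -150/23, σ_3 = 0.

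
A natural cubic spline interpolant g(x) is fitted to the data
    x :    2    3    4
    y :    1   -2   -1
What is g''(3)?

With m_i denoting the second derivative at x_i, h_i = 1, 1, and Δ_i = (y_(i+1) − y_i)/h_i = -3, 1:
  1·m_0 + 4·m_1 + 1·m_2 = 6(Δ_1 - Δ_0) = 24
Natural end conditions: m_0 = m_2 = 0.
Hence m_0 = 0, m_1 = 6, m_2 = 0.

6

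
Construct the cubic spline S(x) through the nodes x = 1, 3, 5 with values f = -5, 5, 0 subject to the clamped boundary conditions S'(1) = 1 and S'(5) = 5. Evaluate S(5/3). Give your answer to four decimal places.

-2.1667

Put m_i = S'' at the i-th knot. Here h = (2, 2) and Δ = (5, -5/2), so the interior equations h_(i-1)·m_(i-1) + 2(h_(i-1)+h_i)·m_i + h_i·m_(i+1) = 6(Δ_i − Δ_(i-1)) read
  2·m_0 + 8·m_1 + 2·m_2 = 6(Δ_1 - Δ_0) = -45
Clamped end conditions give two more equations: 2h_0·m_0 + h_0·m_1 = 6(Δ_0 - S'(1)) = 24 and h_1·m_1 + 2h_1·m_2 = 6(S'(5) - Δ_1) = 45.
Forward elimination and back-substitution give m_0 = 101/8, m_1 = -53/4, m_2 = 143/8.
On [1, 3], S(x) = -5 + 1·(x - 1) + 101/16·(x - 1)² - 69/32·(x - 1)³.
With (x - 1) = 2/3: S(5/3) = -13/6.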